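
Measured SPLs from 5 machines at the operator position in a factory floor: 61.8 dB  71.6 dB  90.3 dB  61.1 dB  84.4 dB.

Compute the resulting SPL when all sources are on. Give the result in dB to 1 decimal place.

Sum in the linear (power) domain: Σ 10^(Lᵢ/10) = 10^(61.8/10) + 10^(71.6/10) + 10^(90.3/10) + 10^(61.1/10) + 10^(84.4/10) = 1.364e+09.
L_total = 10·log₁₀(1.364e+09) = 91.3 dB.

91.3 dB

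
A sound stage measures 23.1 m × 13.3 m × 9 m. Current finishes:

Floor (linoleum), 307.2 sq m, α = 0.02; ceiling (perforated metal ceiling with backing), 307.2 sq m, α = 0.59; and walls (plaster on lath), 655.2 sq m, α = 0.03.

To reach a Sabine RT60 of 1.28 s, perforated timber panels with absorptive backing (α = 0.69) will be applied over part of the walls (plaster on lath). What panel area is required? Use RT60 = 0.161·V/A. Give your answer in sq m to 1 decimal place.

Equivalent absorption area: A₁ = 307.2·0.02 + 307.2·0.59 + 655.2·0.03 = 207.048 sq m.
V = 2765.07 m³. Target absorption A₂ = 0.161 × 2765.07 / 1.28 = 347.794 sabins.
Absorption to add: 347.794 − 207.048 = 140.746 sabins.
Each sq m of panel replacing the walls (plaster on lath) adds (0.69 − 0.03) = 0.66 sabins.
Area = ΔA/Δα = 140.746/0.66 = 213.3 sq m.

213.3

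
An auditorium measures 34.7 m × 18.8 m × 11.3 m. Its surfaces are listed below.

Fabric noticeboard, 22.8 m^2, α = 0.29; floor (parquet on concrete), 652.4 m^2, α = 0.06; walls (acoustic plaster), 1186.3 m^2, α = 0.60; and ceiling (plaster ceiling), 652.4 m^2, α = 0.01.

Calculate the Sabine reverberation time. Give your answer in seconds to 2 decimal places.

1.55 sec

Equivalent absorption area: A = 22.8*0.29 + 652.4*0.06 + 1186.3*0.60 + 652.4*0.01 = 764.060 m^2.
Volume V = 34.7 × 18.8 × 11.3 = 7371.668 m³.
Sabine: RT60 = 0.161 × 7371.668 / 764.060 = 1.55 s.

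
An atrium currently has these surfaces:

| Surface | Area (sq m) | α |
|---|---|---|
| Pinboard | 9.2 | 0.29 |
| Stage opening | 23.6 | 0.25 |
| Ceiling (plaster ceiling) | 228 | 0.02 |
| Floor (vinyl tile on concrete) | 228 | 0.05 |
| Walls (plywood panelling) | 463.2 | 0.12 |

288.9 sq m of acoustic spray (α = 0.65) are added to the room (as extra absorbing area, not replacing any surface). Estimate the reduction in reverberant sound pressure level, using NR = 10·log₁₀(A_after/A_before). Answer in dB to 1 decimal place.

5.2 dB

A_before = Σ Sᵢαᵢ = 9.2×0.29 + 23.6×0.25 + 228×0.02 + 228×0.05 + 463.2×0.12 = 80.112 sabins.
Added absorption = 288.9 × 0.65 = 187.785 sabins.
A_after = 80.112 + 187.785 = 267.897 sabins.
NR = 10·log₁₀(267.897/80.112) = 5.2 dB.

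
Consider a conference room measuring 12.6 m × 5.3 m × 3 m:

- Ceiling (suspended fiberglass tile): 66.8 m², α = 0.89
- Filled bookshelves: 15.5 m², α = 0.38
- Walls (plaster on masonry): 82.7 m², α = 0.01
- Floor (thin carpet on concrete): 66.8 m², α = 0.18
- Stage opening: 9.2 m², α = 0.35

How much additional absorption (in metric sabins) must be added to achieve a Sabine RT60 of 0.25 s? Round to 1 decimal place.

A₁ = Σ Sᵢαᵢ = 66.8*0.89 + 15.5*0.38 + 82.7*0.01 + 66.8*0.18 + 9.2*0.35 = 81.413 sabins.
V = 200.34 m³. Required absorption A₂ = 0.161 × 200.34 / 0.25 = 129.019 sabins.
ΔA = A₂ − A₁ = 129.019 − 81.413 = 47.6 sabins.

47.6 sabins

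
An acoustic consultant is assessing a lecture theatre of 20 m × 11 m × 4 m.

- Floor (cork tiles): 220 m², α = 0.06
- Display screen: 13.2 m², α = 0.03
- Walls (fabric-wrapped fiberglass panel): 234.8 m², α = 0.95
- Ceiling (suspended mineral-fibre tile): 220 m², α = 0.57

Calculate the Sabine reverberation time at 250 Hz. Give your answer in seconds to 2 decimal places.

Total absorption A = 220×0.06 + 13.2×0.03 + 234.8×0.95 + 220×0.57
  = 13.200 + 0.396 + 223.060 + 125.400 = 362.056 m² sabins.
Room volume: 880 m³.
Sabine: RT60 = 0.161 × 880 / 362.056 = 0.39 s.

0.39 s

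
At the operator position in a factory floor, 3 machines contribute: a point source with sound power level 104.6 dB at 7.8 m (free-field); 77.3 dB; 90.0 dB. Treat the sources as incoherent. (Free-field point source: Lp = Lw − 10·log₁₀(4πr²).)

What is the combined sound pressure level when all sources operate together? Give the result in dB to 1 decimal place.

Source at 7.8 m: Lp = 104.6 − 10·log₁₀(4π·7.8²) = 104.6 − 10·log₁₀(764.538) = 75.8 dB.
Sum in the linear (power) domain: Σ 10^(Lᵢ/10) = 10^(75.8/10) + 10^(77.3/10) + 10^(90.0/10) = 1.092e+09.
Combined level = 10 log₁₀(1.092e+09) = 90.4 dB.

90.4 dB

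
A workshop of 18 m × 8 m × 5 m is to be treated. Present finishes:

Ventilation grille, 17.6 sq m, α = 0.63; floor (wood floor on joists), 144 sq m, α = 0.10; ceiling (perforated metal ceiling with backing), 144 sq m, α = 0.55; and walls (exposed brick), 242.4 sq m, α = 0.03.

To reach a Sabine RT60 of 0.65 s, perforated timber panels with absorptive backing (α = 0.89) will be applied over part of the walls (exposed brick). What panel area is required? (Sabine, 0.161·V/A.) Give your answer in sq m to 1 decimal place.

Equivalent absorption area: A₁ = 17.6·0.63 + 144·0.10 + 144·0.55 + 242.4·0.03 = 111.960 sq m.
V = 720 m³. Target absorption A₂ = 0.161 × 720 / 0.65 = 178.338 sabins.
Absorption to add: 178.338 − 111.960 = 66.378 sabins.
Each sq m of panel replacing the walls (exposed brick) adds (0.89 − 0.03) = 0.86 sabins.
Panel area = 66.378 / 0.86 = 77.2 sq m.

77.2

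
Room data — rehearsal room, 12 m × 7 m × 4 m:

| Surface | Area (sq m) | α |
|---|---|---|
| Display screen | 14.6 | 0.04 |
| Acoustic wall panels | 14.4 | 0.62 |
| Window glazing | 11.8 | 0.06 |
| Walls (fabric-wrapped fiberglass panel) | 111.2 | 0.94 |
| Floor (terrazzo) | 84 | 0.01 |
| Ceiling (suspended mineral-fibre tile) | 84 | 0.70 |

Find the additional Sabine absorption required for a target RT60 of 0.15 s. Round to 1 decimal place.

Summing Sᵢαᵢ: 0.584 + 8.928 + 0.708 + 104.528 + 0.840 + 58.800 → A₁ = 174.388 sabins.
V = 336 m³. Required absorption A₂ = 0.161 × 336 / 0.15 = 360.640 sabins.
Shortfall: 360.640 − 174.388 = 186.3 sabins.

186.3 sabins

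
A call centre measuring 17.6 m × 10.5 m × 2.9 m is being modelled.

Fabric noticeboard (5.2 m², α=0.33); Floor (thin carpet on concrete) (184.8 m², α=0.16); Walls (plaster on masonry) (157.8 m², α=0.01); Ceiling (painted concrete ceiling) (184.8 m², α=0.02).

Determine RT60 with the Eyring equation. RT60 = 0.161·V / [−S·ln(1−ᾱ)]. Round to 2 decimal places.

2.28 s

S = Σ Sᵢ = 532.6 m².
Σ(Sᵢαᵢ) = 5.2·0.33 + 184.8·0.16 + 157.8·0.01 + 184.8·0.02 = 36.558.
Mean coefficient ᾱ = A/S = 0.0686.
Eyring denominator: −S ln(1−ᾱ) = 37.850.
V = 17.6 × 10.5 × 2.9 = 535.92 m³.
RT60 = 0.161 × 535.92 / 37.850 = 2.28 s.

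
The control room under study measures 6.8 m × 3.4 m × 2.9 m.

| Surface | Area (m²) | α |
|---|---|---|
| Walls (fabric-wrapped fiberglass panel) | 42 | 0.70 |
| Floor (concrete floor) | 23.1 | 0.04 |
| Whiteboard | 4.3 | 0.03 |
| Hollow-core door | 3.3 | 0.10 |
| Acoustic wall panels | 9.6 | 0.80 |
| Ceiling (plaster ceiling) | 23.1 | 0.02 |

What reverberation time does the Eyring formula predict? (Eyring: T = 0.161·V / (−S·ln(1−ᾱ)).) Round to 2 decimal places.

S = Σ Sᵢ = 105.4 m².
Σ(Sᵢαᵢ) = 42×0.70 + 23.1×0.04 + 4.3×0.03 + 3.3×0.10 + 9.6×0.80 + 23.1×0.02 = 38.925.
Mean coefficient ᾱ = A/S = 0.3693.
−S·ln(1−ᾱ) = −105.4 × ln(1 − 0.3693) = 48.581.
V = 6.8 × 3.4 × 2.9 = 67.048 m³.
T = 0.161·V/[−S·ln(1−ᾱ)] = 0.161·67.048/48.581 = 0.22 s.

0.22 sec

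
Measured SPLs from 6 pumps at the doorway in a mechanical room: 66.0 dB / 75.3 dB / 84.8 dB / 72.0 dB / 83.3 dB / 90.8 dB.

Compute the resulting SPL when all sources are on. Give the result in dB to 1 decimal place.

92.5 dB

Σ 10^(Lᵢ/10) = 1.772e+09.
Back to dB: 10·log₁₀ Σ = 92.5 dB.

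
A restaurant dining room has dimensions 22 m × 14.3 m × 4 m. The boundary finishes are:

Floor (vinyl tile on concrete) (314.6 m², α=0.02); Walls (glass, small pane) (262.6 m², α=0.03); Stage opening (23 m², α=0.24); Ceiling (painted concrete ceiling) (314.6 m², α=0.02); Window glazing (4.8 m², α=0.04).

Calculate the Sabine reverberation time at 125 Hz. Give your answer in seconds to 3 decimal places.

7.741 seconds

Total absorption A = 314.6×0.02 + 262.6×0.03 + 23×0.24 + 314.6×0.02 + 4.8×0.04
  = 6.292 + 7.878 + 5.520 + 6.292 + 0.192 = 26.174 m² sabins.
V = 22·14.3·4 = 1258.4 m³.
Sabine: RT60 = 0.161 × 1258.4 / 26.174 = 7.741 s.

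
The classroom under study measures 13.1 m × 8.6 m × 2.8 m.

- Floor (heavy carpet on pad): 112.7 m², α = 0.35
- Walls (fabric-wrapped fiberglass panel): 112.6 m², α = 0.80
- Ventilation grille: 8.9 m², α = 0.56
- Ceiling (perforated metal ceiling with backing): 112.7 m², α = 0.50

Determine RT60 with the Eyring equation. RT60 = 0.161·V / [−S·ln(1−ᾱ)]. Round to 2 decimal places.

0.18 s

Total surface area S = 112.7 + 112.6 + 8.9 + 112.7 = 346.9 m².
Σ(Sᵢαᵢ) = 112.7·0.35 + 112.6·0.80 + 8.9·0.56 + 112.7·0.50 = 190.859.
Mean coefficient ᾱ = A/S = 0.5502.
−S·ln(1−ᾱ) = −346.9 × ln(1 − 0.5502) = 277.157.
V = 13.1 × 8.6 × 2.8 = 315.448 m³.
T = 0.161·V/[−S·ln(1−ᾱ)] = 0.161·315.448/277.157 = 0.18 s.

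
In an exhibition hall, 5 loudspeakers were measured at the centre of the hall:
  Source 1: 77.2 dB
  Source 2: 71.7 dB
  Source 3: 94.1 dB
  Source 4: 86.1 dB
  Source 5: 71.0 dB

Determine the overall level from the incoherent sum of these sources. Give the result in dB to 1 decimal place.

Σ 10^(Lᵢ/10) = 3.058e+09.
L_total = 10·log₁₀(3.058e+09) = 94.9 dB.

94.9 dB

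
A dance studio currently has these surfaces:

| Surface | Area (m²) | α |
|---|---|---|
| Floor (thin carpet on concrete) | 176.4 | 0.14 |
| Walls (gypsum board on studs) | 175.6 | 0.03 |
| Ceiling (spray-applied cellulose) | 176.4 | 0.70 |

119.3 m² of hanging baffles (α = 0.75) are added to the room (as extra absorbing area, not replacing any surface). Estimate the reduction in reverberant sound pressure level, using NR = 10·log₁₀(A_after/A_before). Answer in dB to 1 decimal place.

Summing Sᵢαᵢ: 24.696 + 5.268 + 123.480 → A_before = 153.444 sabins.
Treatment contributes 119.3·0.75 = 89.475 sabins.
New total A_after = 242.919 sabins.
NR = 10·log₁₀(242.919/153.444) = 2.0 dB.

2.0 dB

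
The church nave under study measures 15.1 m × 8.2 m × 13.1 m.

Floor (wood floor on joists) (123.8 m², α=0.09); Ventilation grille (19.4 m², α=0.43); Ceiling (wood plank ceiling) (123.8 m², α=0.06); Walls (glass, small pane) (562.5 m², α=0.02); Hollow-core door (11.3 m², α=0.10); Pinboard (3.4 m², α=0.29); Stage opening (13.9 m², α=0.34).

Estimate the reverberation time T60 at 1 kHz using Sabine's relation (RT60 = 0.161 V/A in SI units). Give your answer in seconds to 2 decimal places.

5.80 s

Equivalent absorption area: A = 123.8·0.09 + 19.4·0.43 + 123.8·0.06 + 562.5·0.02 + 11.3·0.10 + 3.4·0.29 + 13.9·0.34 = 45.004 m².
V = 15.1·8.2·13.1 = 1622.042 m³.
T = 0.161 V/A = 0.161·1622.042/45.004 = 5.80 s.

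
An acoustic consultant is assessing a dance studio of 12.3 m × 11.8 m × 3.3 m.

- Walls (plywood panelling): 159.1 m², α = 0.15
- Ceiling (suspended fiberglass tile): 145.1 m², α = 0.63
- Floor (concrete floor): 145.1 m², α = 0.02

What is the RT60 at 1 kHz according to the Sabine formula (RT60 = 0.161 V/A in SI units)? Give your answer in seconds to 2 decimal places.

0.65 s

A = Σ Sᵢαᵢ = 159.1×0.15 + 145.1×0.63 + 145.1×0.02 = 118.180 sabins.
Volume V = 12.3 × 11.8 × 3.3 = 478.962 m³.
Sabine: RT60 = 0.161 × 478.962 / 118.180 = 0.65 s.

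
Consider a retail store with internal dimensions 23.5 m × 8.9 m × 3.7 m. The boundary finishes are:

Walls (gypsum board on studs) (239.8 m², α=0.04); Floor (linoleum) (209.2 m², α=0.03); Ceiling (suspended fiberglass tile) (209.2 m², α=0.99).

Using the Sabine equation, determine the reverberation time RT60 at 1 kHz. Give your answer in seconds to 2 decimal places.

0.56 sec

Summing Sᵢαᵢ: 9.592 + 6.276 + 207.108 → A = 222.976 sabins.
V = 23.5·8.9·3.7 = 773.855 m³.
RT60 = 0.161 · V / A = 0.161 × 773.855 / 222.976 = 0.56 s.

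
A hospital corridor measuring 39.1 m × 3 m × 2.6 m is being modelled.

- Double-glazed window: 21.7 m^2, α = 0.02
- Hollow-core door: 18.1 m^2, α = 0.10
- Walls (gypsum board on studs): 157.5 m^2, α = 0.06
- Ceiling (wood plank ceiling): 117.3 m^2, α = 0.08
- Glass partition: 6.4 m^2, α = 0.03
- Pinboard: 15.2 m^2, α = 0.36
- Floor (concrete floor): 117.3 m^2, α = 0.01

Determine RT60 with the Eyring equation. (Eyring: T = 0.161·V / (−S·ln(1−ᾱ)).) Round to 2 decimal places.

S = Σ Sᵢ = 453.5 m^2.
Σ(Sᵢαᵢ) = 21.7×0.02 + 18.1×0.10 + 157.5×0.06 + 117.3×0.08 + 6.4×0.03 + 15.2×0.36 + 117.3×0.01 = 27.915.
ᾱ = 27.915 / 453.5 = 0.0616.
Eyring denominator: −S ln(1−ᾱ) = 28.833.
V = 39.1 × 3 × 2.6 = 304.98 m³.
T = 0.161·V/[−S·ln(1−ᾱ)] = 0.161·304.98/28.833 = 1.70 s.

1.70 s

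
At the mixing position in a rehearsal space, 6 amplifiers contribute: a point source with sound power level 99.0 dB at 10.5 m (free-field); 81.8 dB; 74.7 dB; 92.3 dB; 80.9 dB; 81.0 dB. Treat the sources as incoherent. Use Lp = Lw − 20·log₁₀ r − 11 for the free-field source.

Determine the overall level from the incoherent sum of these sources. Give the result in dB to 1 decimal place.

Source at 10.5 m: Lp = 99.0 − 20·log₁₀(10.5) − 11 = 67.6 dB.
Sum in the linear (power) domain: Σ 10^(Lᵢ/10) = 10^(67.6/10) + 10^(81.8/10) + 10^(74.7/10) + 10^(92.3/10) + 10^(80.9/10) + 10^(81.0/10) = 2.134e+09.
Back to dB: 10·log₁₀ Σ = 93.3 dB.

93.3 dB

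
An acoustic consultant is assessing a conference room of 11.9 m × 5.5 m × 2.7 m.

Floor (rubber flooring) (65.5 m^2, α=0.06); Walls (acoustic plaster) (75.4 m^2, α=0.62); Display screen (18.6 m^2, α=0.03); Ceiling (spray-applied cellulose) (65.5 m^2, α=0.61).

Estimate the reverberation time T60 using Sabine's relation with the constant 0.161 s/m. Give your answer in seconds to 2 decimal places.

Summing Sᵢαᵢ: 3.930 + 46.748 + 0.558 + 39.955 → A = 91.191 sabins.
V = 11.9·5.5·2.7 = 176.715 m³.
RT60 = 0.161 · V / A = 0.161 × 176.715 / 91.191 = 0.31 s.

0.31 sec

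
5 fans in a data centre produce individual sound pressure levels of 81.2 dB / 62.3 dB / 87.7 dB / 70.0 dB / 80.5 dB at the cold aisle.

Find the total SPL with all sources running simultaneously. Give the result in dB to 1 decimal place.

89.3 dB

Converting to relative power and adding: 10^(81.2/10) + 10^(62.3/10) + 10^(87.7/10) + 10^(70.0/10) + 10^(80.5/10) = 8.446e+08.
Back to dB: 10·log₁₀ Σ = 89.3 dB.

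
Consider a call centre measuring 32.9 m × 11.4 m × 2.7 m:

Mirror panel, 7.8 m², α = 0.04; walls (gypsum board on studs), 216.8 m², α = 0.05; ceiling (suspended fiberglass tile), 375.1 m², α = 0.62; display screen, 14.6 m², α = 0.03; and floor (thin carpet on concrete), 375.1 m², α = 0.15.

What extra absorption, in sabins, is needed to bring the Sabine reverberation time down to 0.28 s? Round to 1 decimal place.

281.9 sabins

A₁ = Σ Sᵢαᵢ = 7.8×0.04 + 216.8×0.05 + 375.1×0.62 + 14.6×0.03 + 375.1×0.15 = 300.417 sabins.
V = 1012.662 m³. Required absorption A₂ = 0.161 × 1012.662 / 0.28 = 582.281 sabins.
ΔA = A₂ − A₁ = 582.281 − 300.417 = 281.9 sabins.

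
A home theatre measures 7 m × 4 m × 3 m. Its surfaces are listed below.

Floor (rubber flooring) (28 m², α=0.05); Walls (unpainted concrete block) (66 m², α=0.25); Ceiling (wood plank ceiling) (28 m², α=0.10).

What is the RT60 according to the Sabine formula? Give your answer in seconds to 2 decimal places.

Total absorption A = 28×0.05 + 66×0.25 + 28×0.10
  = 1.400 + 16.500 + 2.800 = 20.700 m² sabins.
V = 7·4·3 = 84 m³.
RT60 = 0.161 · V / A = 0.161 × 84 / 20.700 = 0.65 s.

0.65 s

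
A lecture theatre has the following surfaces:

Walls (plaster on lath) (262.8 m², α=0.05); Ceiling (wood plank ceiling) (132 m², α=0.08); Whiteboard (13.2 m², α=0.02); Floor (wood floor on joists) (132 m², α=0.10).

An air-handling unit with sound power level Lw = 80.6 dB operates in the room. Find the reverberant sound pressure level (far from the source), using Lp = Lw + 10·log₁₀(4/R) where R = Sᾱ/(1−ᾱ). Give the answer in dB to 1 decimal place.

70.6 dB

Σ(Sᵢαᵢ) = 262.8·0.05 + 132·0.08 + 13.2·0.02 + 132·0.10 = 37.164; total area S = 540.0 m².
ᾱ = 0.0688, so room constant R = A/(1−ᾱ) = 39.910 m².
Lp = Lw + 10 log₁₀(4/R) = 80.6 -9.99 = 70.6 dB.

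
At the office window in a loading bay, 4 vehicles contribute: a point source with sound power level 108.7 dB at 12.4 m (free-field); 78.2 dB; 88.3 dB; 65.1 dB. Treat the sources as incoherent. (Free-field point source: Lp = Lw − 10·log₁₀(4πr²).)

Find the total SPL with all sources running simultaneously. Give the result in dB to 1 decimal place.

88.9 dB

Source at 12.4 m: Lp = 108.7 − 10·log₁₀(4π·12.4²) = 108.7 − 10·log₁₀(1932.205) = 75.8 dB.
Converting to relative power and adding: 10^(75.8/10) + 10^(78.2/10) + 10^(88.3/10) + 10^(65.1/10) = 7.834e+08.
Combined level = 10 log₁₀(7.834e+08) = 88.9 dB.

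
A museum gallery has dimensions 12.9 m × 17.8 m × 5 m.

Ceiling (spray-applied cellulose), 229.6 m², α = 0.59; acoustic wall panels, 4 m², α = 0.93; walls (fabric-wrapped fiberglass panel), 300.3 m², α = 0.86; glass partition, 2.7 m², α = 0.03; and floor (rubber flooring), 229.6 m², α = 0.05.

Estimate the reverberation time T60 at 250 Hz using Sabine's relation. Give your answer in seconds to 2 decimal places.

0.45 s

Summing Sᵢαᵢ: 135.464 + 3.720 + 258.258 + 0.081 + 11.480 → A = 409.003 sabins.
Volume V = 12.9 × 17.8 × 5 = 1148.1 m³.
RT60 = 0.161 · V / A = 0.161 × 1148.1 / 409.003 = 0.45 s.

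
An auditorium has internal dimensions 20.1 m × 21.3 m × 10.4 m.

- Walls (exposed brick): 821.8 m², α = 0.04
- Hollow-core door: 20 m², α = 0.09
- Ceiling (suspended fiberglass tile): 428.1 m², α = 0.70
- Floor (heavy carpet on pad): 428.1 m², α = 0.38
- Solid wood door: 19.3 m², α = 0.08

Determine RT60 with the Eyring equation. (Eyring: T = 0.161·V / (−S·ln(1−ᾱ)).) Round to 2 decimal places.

S = Σ Sᵢ = 1717.3 m².
Σ(Sᵢαᵢ) = 821.8·0.04 + 20·0.09 + 428.1·0.70 + 428.1·0.38 + 19.3·0.08 = 498.564.
ᾱ = 498.564 / 1717.3 = 0.2903.
Eyring denominator: −S ln(1−ᾱ) = 588.884.
V = 20.1 × 21.3 × 10.4 = 4452.552 m³.
T = 0.161·V/[−S·ln(1−ᾱ)] = 0.161·4452.552/588.884 = 1.22 s.

1.22 seconds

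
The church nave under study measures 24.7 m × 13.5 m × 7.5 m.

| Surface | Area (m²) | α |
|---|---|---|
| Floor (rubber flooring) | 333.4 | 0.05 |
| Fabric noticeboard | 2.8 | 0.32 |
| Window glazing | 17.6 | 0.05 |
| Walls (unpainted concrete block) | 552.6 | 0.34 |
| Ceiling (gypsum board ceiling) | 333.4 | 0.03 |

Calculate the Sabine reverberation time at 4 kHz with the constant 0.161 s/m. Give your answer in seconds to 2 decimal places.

Total absorption A = 333.4×0.05 + 2.8×0.32 + 17.6×0.05 + 552.6×0.34 + 333.4×0.03
  = 16.670 + 0.896 + 0.880 + 187.884 + 10.002 = 216.332 m² sabins.
Room volume: 2500.875 m³.
T = 0.161 V/A = 0.161·2500.875/216.332 = 1.86 s.

1.86 s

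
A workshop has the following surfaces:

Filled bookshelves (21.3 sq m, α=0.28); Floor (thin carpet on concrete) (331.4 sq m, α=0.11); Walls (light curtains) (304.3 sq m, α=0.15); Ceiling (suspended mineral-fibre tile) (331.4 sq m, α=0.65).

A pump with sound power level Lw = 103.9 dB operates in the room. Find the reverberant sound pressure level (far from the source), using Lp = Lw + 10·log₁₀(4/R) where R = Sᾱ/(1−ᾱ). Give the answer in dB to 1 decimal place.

83.5 dB

Σ(Sᵢαᵢ) = 21.3×0.28 + 331.4×0.11 + 304.3×0.15 + 331.4×0.65 = 303.473; total area S = 988.4 sq m.
ᾱ = 303.473/988.4 = 0.3070; R = Sᾱ/(1−ᾱ) = 303.473/(1−0.3070) = 437.912 sq m.
Lp = Lw + 10 log₁₀(4/R) = 103.9 -20.39 = 83.5 dB.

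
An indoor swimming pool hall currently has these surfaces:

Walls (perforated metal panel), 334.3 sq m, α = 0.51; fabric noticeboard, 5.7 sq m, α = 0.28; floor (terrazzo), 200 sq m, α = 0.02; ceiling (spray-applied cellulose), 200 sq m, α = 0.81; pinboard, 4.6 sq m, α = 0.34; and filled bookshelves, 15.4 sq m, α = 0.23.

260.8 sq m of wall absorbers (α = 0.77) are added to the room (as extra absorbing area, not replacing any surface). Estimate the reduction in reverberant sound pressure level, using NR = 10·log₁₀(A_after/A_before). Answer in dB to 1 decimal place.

2.0 dB

Total absorption A_before = 334.3*0.51 + 5.7*0.28 + 200*0.02 + 200*0.81 + 4.6*0.34 + 15.4*0.23
  = 170.493 + 1.596 + 4.000 + 162.000 + 1.564 + 3.542 = 343.195 sq m sabins.
Treatment contributes 260.8·0.77 = 200.816 sabins.
New total A_after = 544.011 sabins.
NR = 10·log₁₀(544.011/343.195) = 2.0 dB.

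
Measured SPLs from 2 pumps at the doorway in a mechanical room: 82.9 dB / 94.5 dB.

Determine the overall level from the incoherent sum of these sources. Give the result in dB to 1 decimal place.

Σ 10^(Lᵢ/10) = 3.013e+09.
Back to dB: 10·log₁₀ Σ = 94.8 dB.

94.8 dB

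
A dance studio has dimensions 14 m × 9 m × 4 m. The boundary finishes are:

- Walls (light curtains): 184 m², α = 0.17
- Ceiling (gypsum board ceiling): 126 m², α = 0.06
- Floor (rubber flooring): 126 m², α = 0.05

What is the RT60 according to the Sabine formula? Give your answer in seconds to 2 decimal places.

1.80 sec

Total absorption A = 184*0.17 + 126*0.06 + 126*0.05
  = 31.280 + 7.560 + 6.300 = 45.140 m² sabins.
Room volume: 504 m³.
T = 0.161 V/A = 0.161·504/45.140 = 1.80 s.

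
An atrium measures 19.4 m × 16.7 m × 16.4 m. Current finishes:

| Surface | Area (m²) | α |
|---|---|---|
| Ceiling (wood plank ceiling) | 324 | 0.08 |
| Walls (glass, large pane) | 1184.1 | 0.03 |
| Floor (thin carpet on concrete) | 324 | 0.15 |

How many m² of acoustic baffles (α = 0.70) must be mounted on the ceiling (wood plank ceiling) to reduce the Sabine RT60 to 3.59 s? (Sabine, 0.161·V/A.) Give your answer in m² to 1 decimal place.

206.8

Equivalent absorption area: A₁ = 324*0.08 + 1184.1*0.03 + 324*0.15 = 110.043 m².
V = 5313.272 m³. Target absorption A₂ = 0.161 × 5313.272 / 3.59 = 238.283 sabins.
Absorption to add: 238.283 − 110.043 = 128.240 sabins.
Net gain per m²: Δα = 0.70 − 0.08 = 0.62.
Panel area = 128.240 / 0.62 = 206.8 m².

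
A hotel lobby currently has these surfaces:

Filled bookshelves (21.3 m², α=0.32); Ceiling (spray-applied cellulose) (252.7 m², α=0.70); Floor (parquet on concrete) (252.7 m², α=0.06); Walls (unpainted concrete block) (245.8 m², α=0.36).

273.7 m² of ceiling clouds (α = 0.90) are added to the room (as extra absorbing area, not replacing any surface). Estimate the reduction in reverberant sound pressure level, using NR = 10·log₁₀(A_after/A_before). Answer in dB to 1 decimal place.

2.7 dB

Total absorption A_before = 21.3*0.32 + 252.7*0.70 + 252.7*0.06 + 245.8*0.36
  = 6.816 + 176.890 + 15.162 + 88.488 = 287.356 m² sabins.
Treatment contributes 273.7·0.90 = 246.330 sabins.
A_after = 287.356 + 246.330 = 533.686 sabins.
Reduction = 10 log₁₀(A_after/A_before) = 10 log₁₀(1.8572) = 2.7 dB.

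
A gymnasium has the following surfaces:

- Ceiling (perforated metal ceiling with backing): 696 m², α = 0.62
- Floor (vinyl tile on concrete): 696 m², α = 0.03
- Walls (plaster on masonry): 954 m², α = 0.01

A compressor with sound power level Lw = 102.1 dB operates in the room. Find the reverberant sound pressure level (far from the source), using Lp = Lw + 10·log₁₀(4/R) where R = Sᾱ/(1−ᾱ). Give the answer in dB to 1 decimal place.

Σ(Sᵢαᵢ) = 696×0.62 + 696×0.03 + 954×0.01 = 461.940; total area S = 2346.0 m².
ᾱ = 0.1969, so room constant R = A/(1−ᾱ) = 575.196 m².
Lp = Lw + 10 log₁₀(4/R) = 102.1 -21.58 = 80.5 dB.

80.5 dB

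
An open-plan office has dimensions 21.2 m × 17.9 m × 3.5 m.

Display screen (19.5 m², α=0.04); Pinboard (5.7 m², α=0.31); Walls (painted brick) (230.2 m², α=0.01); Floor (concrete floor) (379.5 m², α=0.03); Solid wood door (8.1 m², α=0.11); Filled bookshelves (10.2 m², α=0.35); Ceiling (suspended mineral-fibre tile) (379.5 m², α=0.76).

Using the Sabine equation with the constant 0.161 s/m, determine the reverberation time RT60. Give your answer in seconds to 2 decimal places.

0.69 sec

Summing Sᵢαᵢ: 0.780 + 1.767 + 2.302 + 11.385 + 0.891 + 3.570 + 288.420 → A = 309.115 sabins.
V = 21.2·17.9·3.5 = 1328.18 m³.
Sabine: RT60 = 0.161 × 1328.18 / 309.115 = 0.69 s.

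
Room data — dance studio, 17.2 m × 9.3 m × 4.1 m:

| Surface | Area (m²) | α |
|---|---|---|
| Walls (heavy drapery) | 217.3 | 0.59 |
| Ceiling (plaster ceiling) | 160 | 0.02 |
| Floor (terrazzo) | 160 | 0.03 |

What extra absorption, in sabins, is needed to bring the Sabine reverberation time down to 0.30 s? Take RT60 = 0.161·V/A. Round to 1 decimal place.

215.8 sabins

A₁ = Σ Sᵢαᵢ = 217.3×0.59 + 160×0.02 + 160×0.03 = 136.207 sabins.
For T = 0.30 s, need A₂ = 0.161·V/T = 0.161·655.836/0.30 = 351.965 sabins.
Shortfall: 351.965 − 136.207 = 215.8 sabins.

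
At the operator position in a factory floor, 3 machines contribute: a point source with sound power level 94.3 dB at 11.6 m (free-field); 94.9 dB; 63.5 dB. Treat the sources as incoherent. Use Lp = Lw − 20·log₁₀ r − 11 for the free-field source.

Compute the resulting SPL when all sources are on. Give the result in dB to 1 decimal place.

94.9 dB

Source at 11.6 m: Lp = 94.3 − 20·log₁₀(11.6) − 11 = 62.0 dB.
Converting to relative power and adding: 10^(62.0/10) + 10^(94.9/10) + 10^(63.5/10) = 3.094e+09.
Back to dB: 10·log₁₀ Σ = 94.9 dB.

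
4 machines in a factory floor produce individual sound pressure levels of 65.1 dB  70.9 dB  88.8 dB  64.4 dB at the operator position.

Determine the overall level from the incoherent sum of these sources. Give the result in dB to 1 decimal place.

88.9 dB

Converting to relative power and adding: 10^(65.1/10) + 10^(70.9/10) + 10^(88.8/10) + 10^(64.4/10) = 7.769e+08.
Combined level = 10 log₁₀(7.769e+08) = 88.9 dB.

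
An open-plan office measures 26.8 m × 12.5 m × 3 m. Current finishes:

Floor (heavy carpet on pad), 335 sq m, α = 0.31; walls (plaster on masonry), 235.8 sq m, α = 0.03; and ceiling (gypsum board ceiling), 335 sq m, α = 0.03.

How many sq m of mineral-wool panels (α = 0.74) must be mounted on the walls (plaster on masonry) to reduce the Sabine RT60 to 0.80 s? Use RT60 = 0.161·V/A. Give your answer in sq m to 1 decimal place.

114.5

Total absorption A₁ = 335×0.31 + 235.8×0.03 + 335×0.03
  = 103.850 + 7.074 + 10.050 = 120.974 sq m sabins.
V = 1005 m³. Target absorption A₂ = 0.161 × 1005 / 0.80 = 202.256 sabins.
ΔA needed = 202.256 − 120.974 = 81.282 sabins.
Each sq m of panel replacing the walls (plaster on masonry) adds (0.74 − 0.03) = 0.71 sabins.
Panel area = 81.282 / 0.71 = 114.5 sq m.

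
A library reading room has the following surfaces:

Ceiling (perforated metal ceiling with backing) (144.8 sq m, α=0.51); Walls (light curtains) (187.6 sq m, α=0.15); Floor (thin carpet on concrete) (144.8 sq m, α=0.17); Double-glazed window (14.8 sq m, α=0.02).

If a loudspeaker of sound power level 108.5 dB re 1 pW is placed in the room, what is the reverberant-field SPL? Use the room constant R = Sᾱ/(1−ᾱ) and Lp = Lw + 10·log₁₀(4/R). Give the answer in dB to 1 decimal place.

A = 126.900 sabins; S = 492.0 sq m.
ᾱ = 126.900/492.0 = 0.2579; R = Sᾱ/(1−ᾱ) = 126.900/(1−0.2579) = 171.001 sq m.
Lp = 108.5 + 10·log₁₀(4/171.001) = 108.5 + (-16.31) = 92.2 dB.

92.2 dB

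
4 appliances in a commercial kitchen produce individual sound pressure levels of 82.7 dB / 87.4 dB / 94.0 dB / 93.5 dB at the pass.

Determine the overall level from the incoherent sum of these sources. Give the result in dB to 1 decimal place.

97.4 dB

Sum in the linear (power) domain: Σ 10^(Lᵢ/10) = 10^(82.7/10) + 10^(87.4/10) + 10^(94.0/10) + 10^(93.5/10) = 5.486e+09.
L_total = 10·log₁₀(5.486e+09) = 97.4 dB.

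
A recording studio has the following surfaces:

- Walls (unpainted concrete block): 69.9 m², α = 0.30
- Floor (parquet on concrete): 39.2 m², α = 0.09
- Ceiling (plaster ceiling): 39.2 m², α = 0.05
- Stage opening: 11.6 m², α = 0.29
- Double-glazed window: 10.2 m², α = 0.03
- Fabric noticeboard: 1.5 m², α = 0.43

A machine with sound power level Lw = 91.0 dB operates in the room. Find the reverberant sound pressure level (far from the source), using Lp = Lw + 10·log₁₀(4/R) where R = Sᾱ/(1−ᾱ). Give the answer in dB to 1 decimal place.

A = 30.773 sabins; S = 171.6 m².
ᾱ = 0.1793, so room constant R = A/(1−ᾱ) = 37.496 m².
Lp = 91.0 + 10·log₁₀(4/37.496) = 91.0 + (-9.72) = 81.3 dB.

81.3 dB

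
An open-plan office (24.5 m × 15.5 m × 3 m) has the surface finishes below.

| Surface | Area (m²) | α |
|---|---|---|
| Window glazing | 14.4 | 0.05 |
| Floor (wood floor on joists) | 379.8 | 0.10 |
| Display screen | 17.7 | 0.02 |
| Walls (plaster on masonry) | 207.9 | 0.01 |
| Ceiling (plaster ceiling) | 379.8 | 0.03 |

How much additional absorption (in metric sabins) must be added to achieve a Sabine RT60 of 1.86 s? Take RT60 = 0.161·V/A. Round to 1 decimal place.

46.1 sabins

Total absorption A₁ = 14.4*0.05 + 379.8*0.10 + 17.7*0.02 + 207.9*0.01 + 379.8*0.03
  = 0.720 + 37.980 + 0.354 + 2.079 + 11.394 = 52.527 m² sabins.
V = 1139.25 m³. Required absorption A₂ = 0.161 × 1139.25 / 1.86 = 98.612 sabins.
Shortfall: 98.612 − 52.527 = 46.1 sabins.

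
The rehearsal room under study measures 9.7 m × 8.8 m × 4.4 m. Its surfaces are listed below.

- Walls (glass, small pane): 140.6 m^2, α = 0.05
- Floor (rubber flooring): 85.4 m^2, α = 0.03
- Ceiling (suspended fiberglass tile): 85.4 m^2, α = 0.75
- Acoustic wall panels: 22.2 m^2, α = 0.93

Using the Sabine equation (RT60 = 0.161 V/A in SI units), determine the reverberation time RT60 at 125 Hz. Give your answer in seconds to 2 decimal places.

Equivalent absorption area: A = 140.6×0.05 + 85.4×0.03 + 85.4×0.75 + 22.2×0.93 = 94.288 m^2.
V = 9.7·8.8·4.4 = 375.584 m³.
Sabine: RT60 = 0.161 × 375.584 / 94.288 = 0.64 s.

0.64 s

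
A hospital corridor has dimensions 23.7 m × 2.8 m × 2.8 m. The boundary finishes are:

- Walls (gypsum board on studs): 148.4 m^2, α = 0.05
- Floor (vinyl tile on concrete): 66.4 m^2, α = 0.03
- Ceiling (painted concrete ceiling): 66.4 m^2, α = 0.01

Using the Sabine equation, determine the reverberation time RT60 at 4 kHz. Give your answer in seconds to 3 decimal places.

2.969 sec

Summing Sᵢαᵢ: 7.420 + 1.992 + 0.664 → A = 10.076 sabins.
V = 23.7·2.8·2.8 = 185.808 m³.
Sabine: RT60 = 0.161 × 185.808 / 10.076 = 2.969 s.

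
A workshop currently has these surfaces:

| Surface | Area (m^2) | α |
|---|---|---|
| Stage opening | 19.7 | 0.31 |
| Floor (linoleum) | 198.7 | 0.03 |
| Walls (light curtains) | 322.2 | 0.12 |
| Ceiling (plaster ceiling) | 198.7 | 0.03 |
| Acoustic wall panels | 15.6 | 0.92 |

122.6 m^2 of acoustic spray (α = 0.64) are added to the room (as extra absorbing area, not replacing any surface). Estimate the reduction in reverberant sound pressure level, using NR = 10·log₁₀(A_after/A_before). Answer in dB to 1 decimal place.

A_before = Σ Sᵢαᵢ = 19.7*0.31 + 198.7*0.03 + 322.2*0.12 + 198.7*0.03 + 15.6*0.92 = 71.045 sabins.
Treatment contributes 122.6·0.64 = 78.464 sabins.
New total A_after = 149.509 sabins.
NR = 10·log₁₀(149.509/71.045) = 3.2 dB.

3.2 dB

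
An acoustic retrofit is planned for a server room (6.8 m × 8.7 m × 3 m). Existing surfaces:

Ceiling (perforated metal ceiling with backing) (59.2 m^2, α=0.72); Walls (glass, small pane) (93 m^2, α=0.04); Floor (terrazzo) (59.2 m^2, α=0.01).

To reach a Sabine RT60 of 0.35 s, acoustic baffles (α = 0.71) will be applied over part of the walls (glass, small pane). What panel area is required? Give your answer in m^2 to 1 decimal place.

Total absorption A₁ = 59.2×0.72 + 93×0.04 + 59.2×0.01
  = 42.624 + 3.720 + 0.592 = 46.936 m^2 sabins.
Required A₂ = 0.161·177.48/0.35 = 81.641 sabins.
ΔA needed = 81.641 − 46.936 = 34.705 sabins.
Net gain per m^2: Δα = 0.71 − 0.04 = 0.67.
Area = ΔA/Δα = 34.705/0.67 = 51.8 m^2.

51.8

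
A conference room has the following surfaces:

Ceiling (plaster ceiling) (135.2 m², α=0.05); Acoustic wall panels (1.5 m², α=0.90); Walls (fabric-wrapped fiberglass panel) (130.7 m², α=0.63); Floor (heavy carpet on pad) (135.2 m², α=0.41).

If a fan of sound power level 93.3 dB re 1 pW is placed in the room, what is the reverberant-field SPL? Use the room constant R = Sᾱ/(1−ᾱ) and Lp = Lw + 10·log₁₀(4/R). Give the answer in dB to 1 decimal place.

75.7 dB

Σ(Sᵢαᵢ) = 135.2·0.05 + 1.5·0.90 + 130.7·0.63 + 135.2·0.41 = 145.883; total area S = 402.6 m².
ᾱ = 145.883/402.6 = 0.3624; R = Sᾱ/(1−ᾱ) = 145.883/(1−0.3624) = 228.800 m².
Lp = Lw + 10 log₁₀(4/R) = 93.3 -17.57 = 75.7 dB.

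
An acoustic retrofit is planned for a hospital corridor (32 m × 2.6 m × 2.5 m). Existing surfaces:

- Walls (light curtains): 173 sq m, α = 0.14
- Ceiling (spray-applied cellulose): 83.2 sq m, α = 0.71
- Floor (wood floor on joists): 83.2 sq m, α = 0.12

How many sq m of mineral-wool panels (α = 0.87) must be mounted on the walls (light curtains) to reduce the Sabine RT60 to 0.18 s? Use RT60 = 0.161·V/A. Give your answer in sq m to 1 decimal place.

127.1

Equivalent absorption area: A₁ = 173×0.14 + 83.2×0.71 + 83.2×0.12 = 93.276 sq m.
Required A₂ = 0.161·208/0.18 = 186.044 sabins.
ΔA needed = 186.044 − 93.276 = 92.768 sabins.
Each sq m of panel replacing the walls (light curtains) adds (0.87 − 0.14) = 0.73 sabins.
Panel area = 92.768 / 0.73 = 127.1 sq m.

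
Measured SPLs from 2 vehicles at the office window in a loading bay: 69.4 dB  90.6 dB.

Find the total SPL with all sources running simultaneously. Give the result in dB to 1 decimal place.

Sum in the linear (power) domain: Σ 10^(Lᵢ/10) = 10^(69.4/10) + 10^(90.6/10) = 1.157e+09.
Combined level = 10 log₁₀(1.157e+09) = 90.6 dB.

90.6 dB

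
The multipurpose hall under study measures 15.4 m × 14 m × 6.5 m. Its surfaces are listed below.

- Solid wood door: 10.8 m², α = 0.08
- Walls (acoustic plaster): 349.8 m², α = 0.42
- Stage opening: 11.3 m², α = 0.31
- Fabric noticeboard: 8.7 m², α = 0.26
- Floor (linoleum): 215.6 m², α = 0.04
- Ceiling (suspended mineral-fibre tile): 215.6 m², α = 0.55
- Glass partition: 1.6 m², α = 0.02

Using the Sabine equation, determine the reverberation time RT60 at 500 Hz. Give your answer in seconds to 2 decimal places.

0.80 s

Equivalent absorption area: A = 10.8*0.08 + 349.8*0.42 + 11.3*0.31 + 8.7*0.26 + 215.6*0.04 + 215.6*0.55 + 1.6*0.02 = 280.781 m².
Room volume: 1401.4 m³.
T = 0.161 V/A = 0.161·1401.4/280.781 = 0.80 s.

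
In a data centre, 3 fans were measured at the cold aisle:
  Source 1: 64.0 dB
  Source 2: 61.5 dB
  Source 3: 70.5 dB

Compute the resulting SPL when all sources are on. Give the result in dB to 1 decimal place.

Converting to relative power and adding: 10^(64.0/10) + 10^(61.5/10) + 10^(70.5/10) = 1.514e+07.
Back to dB: 10·log₁₀ Σ = 71.8 dB.

71.8 dB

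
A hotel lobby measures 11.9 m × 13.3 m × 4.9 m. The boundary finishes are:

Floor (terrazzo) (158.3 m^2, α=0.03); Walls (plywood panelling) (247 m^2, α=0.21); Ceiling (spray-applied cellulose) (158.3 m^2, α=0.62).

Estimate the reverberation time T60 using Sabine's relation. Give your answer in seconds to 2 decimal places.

Summing Sᵢαᵢ: 4.749 + 51.870 + 98.146 → A = 154.765 sabins.
V = 11.9·13.3·4.9 = 775.523 m³.
Sabine: RT60 = 0.161 × 775.523 / 154.765 = 0.81 s.

0.81 s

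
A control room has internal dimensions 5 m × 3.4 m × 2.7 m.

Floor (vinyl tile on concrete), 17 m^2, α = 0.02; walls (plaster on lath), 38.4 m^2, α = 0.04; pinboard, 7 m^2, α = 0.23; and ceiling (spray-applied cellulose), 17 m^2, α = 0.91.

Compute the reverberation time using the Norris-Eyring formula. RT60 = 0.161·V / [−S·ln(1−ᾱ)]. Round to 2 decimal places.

0.34 sec

Total surface area S = 17 + 38.4 + 7 + 17 = 79.4 m^2.
Absorption A = 17·0.02 + 38.4·0.04 + 7·0.23 + 17·0.91 = 18.956 sabins.
Mean coefficient ᾱ = A/S = 0.2387.
−S·ln(1−ᾱ) = −79.4 × ln(1 − 0.2387) = 21.655.
V = 5 × 3.4 × 2.7 = 45.9 m³.
RT60 = 0.161 × 45.9 / 21.655 = 0.34 s.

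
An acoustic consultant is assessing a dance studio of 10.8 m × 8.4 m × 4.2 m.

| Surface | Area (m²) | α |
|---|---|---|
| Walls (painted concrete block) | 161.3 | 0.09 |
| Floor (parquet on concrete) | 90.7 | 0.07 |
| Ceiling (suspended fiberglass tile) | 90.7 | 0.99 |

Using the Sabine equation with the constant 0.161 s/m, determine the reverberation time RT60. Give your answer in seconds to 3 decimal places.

0.554 sec

Equivalent absorption area: A = 161.3·0.09 + 90.7·0.07 + 90.7·0.99 = 110.659 m².
Room volume: 381.024 m³.
Sabine: RT60 = 0.161 × 381.024 / 110.659 = 0.554 s.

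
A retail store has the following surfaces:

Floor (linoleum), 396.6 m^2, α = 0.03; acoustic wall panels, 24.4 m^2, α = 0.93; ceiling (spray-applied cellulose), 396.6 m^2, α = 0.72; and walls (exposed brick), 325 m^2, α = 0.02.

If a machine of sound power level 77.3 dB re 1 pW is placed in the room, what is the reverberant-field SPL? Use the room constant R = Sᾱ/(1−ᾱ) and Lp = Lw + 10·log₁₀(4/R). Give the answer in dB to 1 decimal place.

A = 326.642 sabins; S = 1142.6 m^2.
ᾱ = 326.642/1142.6 = 0.2859; R = Sᾱ/(1−ᾱ) = 326.642/(1−0.2859) = 457.418 m^2.
Lp = Lw + 10 log₁₀(4/R) = 77.3 -20.58 = 56.7 dB.

56.7 dB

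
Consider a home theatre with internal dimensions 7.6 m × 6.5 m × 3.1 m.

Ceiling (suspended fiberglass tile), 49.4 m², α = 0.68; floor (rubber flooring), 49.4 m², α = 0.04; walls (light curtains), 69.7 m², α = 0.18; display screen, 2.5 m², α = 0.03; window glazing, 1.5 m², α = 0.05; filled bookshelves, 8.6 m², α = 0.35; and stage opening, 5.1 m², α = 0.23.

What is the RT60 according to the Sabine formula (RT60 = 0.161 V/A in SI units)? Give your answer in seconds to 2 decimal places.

A = Σ Sᵢαᵢ = 49.4·0.68 + 49.4·0.04 + 69.7·0.18 + 2.5·0.03 + 1.5·0.05 + 8.6·0.35 + 5.1·0.23 = 52.447 sabins.
Room volume: 153.14 m³.
T = 0.161 V/A = 0.161·153.14/52.447 = 0.47 s.

0.47 s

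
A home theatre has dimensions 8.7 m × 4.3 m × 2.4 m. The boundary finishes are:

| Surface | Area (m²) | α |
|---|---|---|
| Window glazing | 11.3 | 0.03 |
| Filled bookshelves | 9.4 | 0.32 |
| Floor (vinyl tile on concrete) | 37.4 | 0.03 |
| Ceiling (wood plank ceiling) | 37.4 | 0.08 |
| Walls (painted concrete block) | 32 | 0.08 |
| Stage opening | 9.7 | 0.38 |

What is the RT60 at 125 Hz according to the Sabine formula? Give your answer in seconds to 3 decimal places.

1.055 s

Total absorption A = 11.3·0.03 + 9.4·0.32 + 37.4·0.03 + 37.4·0.08 + 32·0.08 + 9.7·0.38
  = 0.339 + 3.008 + 1.122 + 2.992 + 2.560 + 3.686 = 13.707 m² sabins.
Volume V = 8.7 × 4.3 × 2.4 = 89.784 m³.
T = 0.161 V/A = 0.161·89.784/13.707 = 1.055 s.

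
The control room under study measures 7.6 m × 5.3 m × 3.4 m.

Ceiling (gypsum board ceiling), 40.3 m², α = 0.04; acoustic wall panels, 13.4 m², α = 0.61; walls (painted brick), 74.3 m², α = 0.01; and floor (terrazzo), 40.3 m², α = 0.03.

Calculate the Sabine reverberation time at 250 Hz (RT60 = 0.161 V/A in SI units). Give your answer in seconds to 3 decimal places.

1.878 sec

Equivalent absorption area: A = 40.3*0.04 + 13.4*0.61 + 74.3*0.01 + 40.3*0.03 = 11.738 m².
Volume V = 7.6 × 5.3 × 3.4 = 136.952 m³.
T = 0.161 V/A = 0.161·136.952/11.738 = 1.878 s.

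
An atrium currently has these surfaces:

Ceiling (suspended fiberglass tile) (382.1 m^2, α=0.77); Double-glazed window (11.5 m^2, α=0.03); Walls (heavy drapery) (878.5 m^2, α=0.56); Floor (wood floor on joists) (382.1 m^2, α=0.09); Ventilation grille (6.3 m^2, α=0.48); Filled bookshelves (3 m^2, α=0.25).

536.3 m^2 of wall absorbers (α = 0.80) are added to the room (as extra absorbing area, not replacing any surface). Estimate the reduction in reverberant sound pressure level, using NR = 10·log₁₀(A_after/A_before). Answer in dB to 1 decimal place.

A_before = Σ Sᵢαᵢ = 382.1*0.77 + 11.5*0.03 + 878.5*0.56 + 382.1*0.09 + 6.3*0.48 + 3*0.25 = 824.685 sabins.
Added absorption = 536.3 × 0.80 = 429.040 sabins.
New total A_after = 1253.725 sabins.
NR = 10·log₁₀(1253.725/824.685) = 1.8 dB.

1.8 dB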